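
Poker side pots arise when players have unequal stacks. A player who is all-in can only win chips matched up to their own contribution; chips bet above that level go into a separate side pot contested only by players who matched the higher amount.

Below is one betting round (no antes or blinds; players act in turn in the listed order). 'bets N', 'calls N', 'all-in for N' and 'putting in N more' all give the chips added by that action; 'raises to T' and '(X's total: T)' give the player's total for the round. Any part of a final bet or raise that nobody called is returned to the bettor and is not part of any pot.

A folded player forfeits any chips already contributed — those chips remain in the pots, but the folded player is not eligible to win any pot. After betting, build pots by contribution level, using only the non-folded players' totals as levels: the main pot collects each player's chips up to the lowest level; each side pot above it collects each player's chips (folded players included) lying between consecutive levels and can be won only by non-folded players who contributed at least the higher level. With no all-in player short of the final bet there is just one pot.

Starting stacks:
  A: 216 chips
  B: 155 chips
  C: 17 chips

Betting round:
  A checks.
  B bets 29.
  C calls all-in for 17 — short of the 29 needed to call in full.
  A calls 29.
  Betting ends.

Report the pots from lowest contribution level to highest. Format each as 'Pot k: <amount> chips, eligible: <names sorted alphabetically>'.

Pot 1: 51 chips, eligible: A, B, C
Pot 2: 24 chips, eligible: A, B

Derivation:
Contributions: A=29, B=29, C=17
Pot levels (distinct totals of non-folded players): 17, 29
Layer 1-17: 17 each from A, B, C = 17*3 = 51 chips; eligible A, B, C
Layer 18-29: 12 each from A, B = 12*2 = 24 chips; eligible A, B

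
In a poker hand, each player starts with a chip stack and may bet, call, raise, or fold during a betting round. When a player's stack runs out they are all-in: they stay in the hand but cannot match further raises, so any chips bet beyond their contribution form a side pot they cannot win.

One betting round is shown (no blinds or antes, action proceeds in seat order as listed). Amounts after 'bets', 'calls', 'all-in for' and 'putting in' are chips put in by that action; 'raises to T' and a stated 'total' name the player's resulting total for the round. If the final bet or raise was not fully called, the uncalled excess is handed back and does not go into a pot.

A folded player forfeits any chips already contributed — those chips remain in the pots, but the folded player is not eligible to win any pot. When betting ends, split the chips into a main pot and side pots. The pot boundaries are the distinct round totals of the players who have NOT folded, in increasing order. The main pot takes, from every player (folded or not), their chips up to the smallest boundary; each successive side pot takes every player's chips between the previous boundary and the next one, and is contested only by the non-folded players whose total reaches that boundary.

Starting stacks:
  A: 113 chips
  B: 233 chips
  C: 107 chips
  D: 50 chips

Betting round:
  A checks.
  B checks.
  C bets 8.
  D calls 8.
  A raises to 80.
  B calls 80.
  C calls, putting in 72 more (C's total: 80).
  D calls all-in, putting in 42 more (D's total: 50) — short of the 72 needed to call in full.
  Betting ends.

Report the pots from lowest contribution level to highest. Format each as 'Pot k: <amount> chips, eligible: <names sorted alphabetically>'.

Pot 1: 200 chips, eligible: A, B, C, D
Pot 2: 90 chips, eligible: A, B, C

Derivation:
Contributions: A=80, B=80, C=80, D=50
Pot levels (distinct totals of non-folded players): 50, 80
Layer 1-50: 50 each from A, B, C, D = 50*4 = 200 chips; eligible A, B, C, D
Layer 51-80: 30 each from A, B, C = 30*3 = 90 chips; eligible A, B, C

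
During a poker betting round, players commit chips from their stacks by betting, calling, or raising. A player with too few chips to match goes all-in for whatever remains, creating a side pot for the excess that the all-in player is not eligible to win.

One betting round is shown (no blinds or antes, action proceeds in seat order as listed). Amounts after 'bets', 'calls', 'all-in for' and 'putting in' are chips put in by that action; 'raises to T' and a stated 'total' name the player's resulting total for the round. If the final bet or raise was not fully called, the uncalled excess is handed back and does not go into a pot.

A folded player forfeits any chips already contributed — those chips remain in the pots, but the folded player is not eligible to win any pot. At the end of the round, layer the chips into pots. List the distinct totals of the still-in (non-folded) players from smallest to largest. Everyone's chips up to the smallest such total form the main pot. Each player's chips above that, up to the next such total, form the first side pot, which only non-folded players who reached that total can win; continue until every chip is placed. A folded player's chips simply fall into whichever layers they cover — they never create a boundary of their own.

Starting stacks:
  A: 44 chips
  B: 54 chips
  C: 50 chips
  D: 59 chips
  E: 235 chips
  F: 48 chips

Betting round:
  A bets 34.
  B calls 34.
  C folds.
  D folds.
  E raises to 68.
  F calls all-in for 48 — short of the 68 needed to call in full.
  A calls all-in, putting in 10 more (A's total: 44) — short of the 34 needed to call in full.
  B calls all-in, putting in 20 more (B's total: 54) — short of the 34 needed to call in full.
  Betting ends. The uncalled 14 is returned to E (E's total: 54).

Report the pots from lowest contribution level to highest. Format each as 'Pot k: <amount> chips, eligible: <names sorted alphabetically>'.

Contributions (after 14 returned to E): A=44, B=54, E=54, F=48
Folded: C, D
Pot levels (distinct totals of non-folded players): 44, 48, 54
Layer 1-44: 44 each from A, B, E, F = 44*4 = 176 chips; eligible A, B, E, F
Layer 45-48: 4 each from B, E, F = 4*3 = 12 chips; eligible B, E, F
Layer 49-54: 6 each from B, E = 6*2 = 12 chips; eligible B, E

Pot 1: 176 chips, eligible: A, B, E, F
Pot 2: 12 chips, eligible: B, E, F
Pot 3: 12 chips, eligible: B, E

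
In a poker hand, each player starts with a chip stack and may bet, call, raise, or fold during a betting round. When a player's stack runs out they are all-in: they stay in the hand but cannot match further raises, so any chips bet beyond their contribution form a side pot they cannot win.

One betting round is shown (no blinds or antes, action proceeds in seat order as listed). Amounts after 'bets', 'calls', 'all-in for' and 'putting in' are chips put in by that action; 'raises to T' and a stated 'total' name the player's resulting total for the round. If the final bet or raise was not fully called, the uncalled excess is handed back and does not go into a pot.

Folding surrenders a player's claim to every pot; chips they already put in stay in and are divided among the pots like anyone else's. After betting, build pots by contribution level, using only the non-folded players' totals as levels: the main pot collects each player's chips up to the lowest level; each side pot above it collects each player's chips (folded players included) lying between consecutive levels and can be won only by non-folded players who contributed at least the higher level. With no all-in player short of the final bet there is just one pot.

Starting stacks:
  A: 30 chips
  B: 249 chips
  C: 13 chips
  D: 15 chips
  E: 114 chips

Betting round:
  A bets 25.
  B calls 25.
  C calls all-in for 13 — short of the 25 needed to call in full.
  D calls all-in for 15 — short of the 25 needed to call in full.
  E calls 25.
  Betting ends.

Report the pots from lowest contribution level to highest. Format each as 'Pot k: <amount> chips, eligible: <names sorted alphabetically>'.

Contributions: A=25, B=25, C=13, D=15, E=25
Pot levels (distinct totals of non-folded players): 13, 15, 25
Layer 1-13: 13 each from A, B, C, D, E = 13*5 = 65 chips; eligible A, B, C, D, E
Layer 14-15: 2 each from A, B, D, E = 2*4 = 8 chips; eligible A, B, D, E
Layer 16-25: 10 each from A, B, E = 10*3 = 30 chips; eligible A, B, E

Pot 1: 65 chips, eligible: A, B, C, D, E
Pot 2: 8 chips, eligible: A, B, D, E
Pot 3: 30 chips, eligible: A, B, E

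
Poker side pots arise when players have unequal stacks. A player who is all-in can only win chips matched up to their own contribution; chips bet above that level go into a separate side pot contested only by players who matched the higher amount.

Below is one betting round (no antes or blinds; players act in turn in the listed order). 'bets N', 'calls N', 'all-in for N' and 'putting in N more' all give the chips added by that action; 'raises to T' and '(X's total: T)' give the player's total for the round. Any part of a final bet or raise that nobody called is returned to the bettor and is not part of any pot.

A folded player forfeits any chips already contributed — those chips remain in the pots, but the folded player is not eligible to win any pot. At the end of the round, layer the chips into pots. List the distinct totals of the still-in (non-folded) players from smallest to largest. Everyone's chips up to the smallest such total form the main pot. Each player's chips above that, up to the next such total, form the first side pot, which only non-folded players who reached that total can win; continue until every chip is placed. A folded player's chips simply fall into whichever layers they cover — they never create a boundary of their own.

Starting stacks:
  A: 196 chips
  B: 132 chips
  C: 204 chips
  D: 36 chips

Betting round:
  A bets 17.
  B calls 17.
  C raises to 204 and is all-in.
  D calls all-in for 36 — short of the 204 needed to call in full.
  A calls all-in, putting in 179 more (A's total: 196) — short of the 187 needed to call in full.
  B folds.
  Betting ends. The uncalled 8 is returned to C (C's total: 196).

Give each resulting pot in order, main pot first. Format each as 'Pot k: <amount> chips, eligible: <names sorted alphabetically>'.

Contributions (after 8 returned to C): A=196, B=17, C=196, D=36
Folded: B
Pot levels (distinct totals of non-folded players): 36, 196
Layer 1-36: A 36 + B 17 + C 36 + D 36 = 125 chips; eligible A, C, D
Layer 37-196: 160 each from A, C = 160*2 = 320 chips; eligible A, C

Pot 1: 125 chips, eligible: A, C, D
Pot 2: 320 chips, eligible: A, C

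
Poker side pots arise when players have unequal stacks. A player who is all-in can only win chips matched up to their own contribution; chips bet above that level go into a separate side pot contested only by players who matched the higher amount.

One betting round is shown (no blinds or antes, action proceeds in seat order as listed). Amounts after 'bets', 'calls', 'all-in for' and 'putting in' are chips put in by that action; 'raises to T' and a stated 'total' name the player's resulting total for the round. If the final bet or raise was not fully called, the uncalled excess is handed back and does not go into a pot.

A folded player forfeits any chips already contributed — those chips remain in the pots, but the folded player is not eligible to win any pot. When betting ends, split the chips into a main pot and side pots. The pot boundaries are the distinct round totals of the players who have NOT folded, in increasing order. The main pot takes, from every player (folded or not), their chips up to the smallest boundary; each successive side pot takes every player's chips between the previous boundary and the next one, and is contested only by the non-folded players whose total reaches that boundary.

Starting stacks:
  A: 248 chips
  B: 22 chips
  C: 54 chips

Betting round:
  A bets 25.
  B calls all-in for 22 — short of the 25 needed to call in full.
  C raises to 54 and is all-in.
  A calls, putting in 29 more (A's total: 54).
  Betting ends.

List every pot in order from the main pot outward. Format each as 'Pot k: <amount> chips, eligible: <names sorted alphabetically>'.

Pot 1: 66 chips, eligible: A, B, C
Pot 2: 64 chips, eligible: A, C

Derivation:
Contributions: A=54, B=22, C=54
Pot levels (distinct totals of non-folded players): 22, 54
Layer 1-22: 22 each from A, B, C = 22*3 = 66 chips; eligible A, B, C
Layer 23-54: 32 each from A, C = 32*2 = 64 chips; eligible A, C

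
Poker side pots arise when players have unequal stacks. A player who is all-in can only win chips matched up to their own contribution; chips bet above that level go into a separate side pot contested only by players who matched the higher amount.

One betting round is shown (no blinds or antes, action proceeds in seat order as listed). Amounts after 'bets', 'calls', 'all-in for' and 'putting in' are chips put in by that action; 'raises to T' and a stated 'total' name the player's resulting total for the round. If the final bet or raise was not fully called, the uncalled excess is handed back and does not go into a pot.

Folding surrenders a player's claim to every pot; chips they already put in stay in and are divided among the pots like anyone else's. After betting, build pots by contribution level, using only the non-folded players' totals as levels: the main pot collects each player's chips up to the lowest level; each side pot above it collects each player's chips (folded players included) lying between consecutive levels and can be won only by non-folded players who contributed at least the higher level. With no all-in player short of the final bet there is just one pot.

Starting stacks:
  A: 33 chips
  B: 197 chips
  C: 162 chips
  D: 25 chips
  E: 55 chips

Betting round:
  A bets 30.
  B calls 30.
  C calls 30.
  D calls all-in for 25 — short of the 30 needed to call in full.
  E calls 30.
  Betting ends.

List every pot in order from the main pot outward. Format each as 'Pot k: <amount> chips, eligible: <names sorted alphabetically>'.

Pot 1: 125 chips, eligible: A, B, C, D, E
Pot 2: 20 chips, eligible: A, B, C, E

Derivation:
Contributions: A=30, B=30, C=30, D=25, E=30
Pot levels (distinct totals of non-folded players): 25, 30
Layer 1-25: 25 each from A, B, C, D, E = 25*5 = 125 chips; eligible A, B, C, D, E
Layer 26-30: 5 each from A, B, C, E = 5*4 = 20 chips; eligible A, B, C, E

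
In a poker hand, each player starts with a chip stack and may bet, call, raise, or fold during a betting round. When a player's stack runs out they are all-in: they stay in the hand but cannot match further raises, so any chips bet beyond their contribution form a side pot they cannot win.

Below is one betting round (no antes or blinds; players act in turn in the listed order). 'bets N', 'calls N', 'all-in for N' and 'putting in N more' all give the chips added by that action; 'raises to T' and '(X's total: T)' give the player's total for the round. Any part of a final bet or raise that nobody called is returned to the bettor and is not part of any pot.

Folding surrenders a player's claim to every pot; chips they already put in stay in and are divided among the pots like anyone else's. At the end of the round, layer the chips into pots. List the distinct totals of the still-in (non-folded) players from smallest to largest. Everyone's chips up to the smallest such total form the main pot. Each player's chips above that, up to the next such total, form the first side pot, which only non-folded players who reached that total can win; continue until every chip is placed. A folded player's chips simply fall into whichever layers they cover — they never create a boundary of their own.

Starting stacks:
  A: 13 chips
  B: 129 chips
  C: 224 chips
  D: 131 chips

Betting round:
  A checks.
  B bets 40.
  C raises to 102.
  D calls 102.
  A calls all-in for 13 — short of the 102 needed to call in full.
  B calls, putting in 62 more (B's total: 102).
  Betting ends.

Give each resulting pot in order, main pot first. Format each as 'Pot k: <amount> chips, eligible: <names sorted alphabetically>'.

Contributions: A=13, B=102, C=102, D=102
Pot levels (distinct totals of non-folded players): 13, 102
Layer 1-13: 13 each from A, B, C, D = 13*4 = 52 chips; eligible A, B, C, D
Layer 14-102: 89 each from B, C, D = 89*3 = 267 chips; eligible B, C, D

Pot 1: 52 chips, eligible: A, B, C, D
Pot 2: 267 chips, eligible: B, C, D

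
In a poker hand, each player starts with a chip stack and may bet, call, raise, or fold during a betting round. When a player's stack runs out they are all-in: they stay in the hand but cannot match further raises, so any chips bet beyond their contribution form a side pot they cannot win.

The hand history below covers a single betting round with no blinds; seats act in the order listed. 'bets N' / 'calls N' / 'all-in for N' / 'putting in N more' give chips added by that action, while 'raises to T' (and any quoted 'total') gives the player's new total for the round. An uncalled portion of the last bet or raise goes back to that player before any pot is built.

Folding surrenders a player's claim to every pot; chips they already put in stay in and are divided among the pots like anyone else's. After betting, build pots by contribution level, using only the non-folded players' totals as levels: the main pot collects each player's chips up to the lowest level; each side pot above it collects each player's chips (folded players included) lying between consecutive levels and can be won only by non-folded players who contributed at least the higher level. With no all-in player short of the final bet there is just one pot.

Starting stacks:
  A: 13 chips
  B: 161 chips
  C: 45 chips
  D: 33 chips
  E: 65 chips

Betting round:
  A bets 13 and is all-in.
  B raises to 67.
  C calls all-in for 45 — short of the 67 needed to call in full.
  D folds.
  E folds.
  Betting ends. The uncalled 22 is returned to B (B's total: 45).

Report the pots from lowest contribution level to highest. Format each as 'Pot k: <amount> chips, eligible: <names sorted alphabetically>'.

Pot 1: 39 chips, eligible: A, B, C
Pot 2: 64 chips, eligible: B, C

Derivation:
Contributions (after 22 returned to B): A=13, B=45, C=45
Folded: D, E
Pot levels (distinct totals of non-folded players): 13, 45
Layer 1-13: 13 each from A, B, C = 13*3 = 39 chips; eligible A, B, C
Layer 14-45: 32 each from B, C = 32*2 = 64 chips; eligible B, C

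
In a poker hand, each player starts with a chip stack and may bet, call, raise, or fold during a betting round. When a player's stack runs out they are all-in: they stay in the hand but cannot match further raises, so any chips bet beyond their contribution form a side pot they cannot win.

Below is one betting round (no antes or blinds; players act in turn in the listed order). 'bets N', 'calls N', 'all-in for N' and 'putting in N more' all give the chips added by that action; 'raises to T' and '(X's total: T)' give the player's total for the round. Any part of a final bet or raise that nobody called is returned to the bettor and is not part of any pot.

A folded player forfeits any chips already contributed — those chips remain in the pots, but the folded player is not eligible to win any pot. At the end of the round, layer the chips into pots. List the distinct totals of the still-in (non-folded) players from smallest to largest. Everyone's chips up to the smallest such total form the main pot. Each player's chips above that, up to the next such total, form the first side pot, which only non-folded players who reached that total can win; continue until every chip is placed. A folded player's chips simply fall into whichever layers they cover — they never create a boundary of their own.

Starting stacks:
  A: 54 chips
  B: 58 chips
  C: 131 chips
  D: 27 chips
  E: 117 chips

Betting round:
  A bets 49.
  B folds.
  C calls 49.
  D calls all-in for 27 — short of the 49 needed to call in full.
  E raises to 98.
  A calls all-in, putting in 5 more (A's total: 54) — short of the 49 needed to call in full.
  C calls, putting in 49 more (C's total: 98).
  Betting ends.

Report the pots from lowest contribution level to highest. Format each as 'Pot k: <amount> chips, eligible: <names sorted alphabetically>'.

Contributions: A=54, C=98, D=27, E=98
Folded: B
Pot levels (distinct totals of non-folded players): 27, 54, 98
Layer 1-27: 27 each from A, C, D, E = 27*4 = 108 chips; eligible A, C, D, E
Layer 28-54: 27 each from A, C, E = 27*3 = 81 chips; eligible A, C, E
Layer 55-98: 44 each from C, E = 44*2 = 88 chips; eligible C, E

Pot 1: 108 chips, eligible: A, C, D, E
Pot 2: 81 chips, eligible: A, C, E
Pot 3: 88 chips, eligible: C, E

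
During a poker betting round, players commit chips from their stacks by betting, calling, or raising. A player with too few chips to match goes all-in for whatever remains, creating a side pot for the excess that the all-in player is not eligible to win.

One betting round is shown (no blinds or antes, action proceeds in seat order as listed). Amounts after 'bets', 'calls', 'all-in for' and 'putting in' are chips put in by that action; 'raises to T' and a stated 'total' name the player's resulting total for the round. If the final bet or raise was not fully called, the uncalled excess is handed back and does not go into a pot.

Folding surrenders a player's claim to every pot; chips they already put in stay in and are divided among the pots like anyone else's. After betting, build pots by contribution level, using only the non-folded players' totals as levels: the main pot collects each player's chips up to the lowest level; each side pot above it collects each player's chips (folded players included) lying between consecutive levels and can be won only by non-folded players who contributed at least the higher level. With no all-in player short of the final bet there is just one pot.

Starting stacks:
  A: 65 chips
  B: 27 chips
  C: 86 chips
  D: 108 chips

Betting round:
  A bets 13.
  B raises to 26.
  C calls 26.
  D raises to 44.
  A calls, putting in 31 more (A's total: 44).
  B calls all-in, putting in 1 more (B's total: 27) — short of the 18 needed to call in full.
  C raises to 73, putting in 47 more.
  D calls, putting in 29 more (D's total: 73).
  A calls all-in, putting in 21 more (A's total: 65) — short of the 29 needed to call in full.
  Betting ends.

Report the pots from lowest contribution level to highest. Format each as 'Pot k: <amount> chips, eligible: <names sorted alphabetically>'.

Contributions: A=65, B=27, C=73, D=73
Pot levels (distinct totals of non-folded players): 27, 65, 73
Layer 1-27: 27 each from A, B, C, D = 27*4 = 108 chips; eligible A, B, C, D
Layer 28-65: 38 each from A, C, D = 38*3 = 114 chips; eligible A, C, D
Layer 66-73: 8 each from C, D = 8*2 = 16 chips; eligible C, D

Pot 1: 108 chips, eligible: A, B, C, D
Pot 2: 114 chips, eligible: A, C, D
Pot 3: 16 chips, eligible: C, D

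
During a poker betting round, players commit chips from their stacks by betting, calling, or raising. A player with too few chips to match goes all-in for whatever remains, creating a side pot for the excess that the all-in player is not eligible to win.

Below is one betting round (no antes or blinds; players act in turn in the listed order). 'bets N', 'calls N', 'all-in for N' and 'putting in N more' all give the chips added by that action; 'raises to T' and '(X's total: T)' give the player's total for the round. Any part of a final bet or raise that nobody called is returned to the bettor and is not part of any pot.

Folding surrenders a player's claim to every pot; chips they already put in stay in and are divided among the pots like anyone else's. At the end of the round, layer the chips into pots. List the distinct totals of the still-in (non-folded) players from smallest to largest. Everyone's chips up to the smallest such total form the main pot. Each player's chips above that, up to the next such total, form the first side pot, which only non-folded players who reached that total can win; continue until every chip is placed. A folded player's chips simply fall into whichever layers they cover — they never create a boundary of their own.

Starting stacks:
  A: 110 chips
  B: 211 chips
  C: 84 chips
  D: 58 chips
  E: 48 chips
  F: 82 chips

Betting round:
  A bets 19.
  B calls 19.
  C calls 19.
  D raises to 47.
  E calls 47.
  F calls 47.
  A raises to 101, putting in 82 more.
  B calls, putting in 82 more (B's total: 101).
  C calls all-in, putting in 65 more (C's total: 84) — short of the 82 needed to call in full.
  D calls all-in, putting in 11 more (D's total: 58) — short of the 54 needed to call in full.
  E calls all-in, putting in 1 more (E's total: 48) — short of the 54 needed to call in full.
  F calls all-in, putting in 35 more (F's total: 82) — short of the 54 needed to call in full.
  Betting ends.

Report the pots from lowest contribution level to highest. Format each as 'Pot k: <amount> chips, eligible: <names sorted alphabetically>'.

Pot 1: 288 chips, eligible: A, B, C, D, E, F
Pot 2: 50 chips, eligible: A, B, C, D, F
Pot 3: 96 chips, eligible: A, B, C, F
Pot 4: 6 chips, eligible: A, B, C
Pot 5: 34 chips, eligible: A, B

Derivation:
Contributions: A=101, B=101, C=84, D=58, E=48, F=82
Pot levels (distinct totals of non-folded players): 48, 58, 82, 84, 101
Layer 1-48: 48 each from A, B, C, D, E, F = 48*6 = 288 chips; eligible A, B, C, D, E, F
Layer 49-58: 10 each from A, B, C, D, F = 10*5 = 50 chips; eligible A, B, C, D, F
Layer 59-82: 24 each from A, B, C, F = 24*4 = 96 chips; eligible A, B, C, F
Layer 83-84: 2 each from A, B, C = 2*3 = 6 chips; eligible A, B, C
Layer 85-101: 17 each from A, B = 17*2 = 34 chips; eligible A, B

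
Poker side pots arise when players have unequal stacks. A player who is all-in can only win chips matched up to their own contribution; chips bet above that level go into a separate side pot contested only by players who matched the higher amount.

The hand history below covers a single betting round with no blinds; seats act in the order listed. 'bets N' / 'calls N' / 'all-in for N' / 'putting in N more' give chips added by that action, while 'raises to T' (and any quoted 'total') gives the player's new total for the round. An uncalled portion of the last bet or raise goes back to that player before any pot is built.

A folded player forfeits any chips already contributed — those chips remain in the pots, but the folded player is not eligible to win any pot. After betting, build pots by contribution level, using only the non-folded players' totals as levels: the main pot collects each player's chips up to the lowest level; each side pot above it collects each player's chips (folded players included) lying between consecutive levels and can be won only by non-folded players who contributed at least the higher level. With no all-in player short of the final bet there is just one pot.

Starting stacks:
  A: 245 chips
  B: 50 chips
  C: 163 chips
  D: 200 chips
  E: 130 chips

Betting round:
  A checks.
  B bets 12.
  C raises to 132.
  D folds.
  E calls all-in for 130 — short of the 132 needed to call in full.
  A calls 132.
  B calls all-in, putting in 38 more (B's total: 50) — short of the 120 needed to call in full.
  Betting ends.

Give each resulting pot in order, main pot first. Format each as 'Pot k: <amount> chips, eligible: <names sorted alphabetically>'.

Pot 1: 200 chips, eligible: A, B, C, E
Pot 2: 240 chips, eligible: A, C, E
Pot 3: 4 chips, eligible: A, C

Derivation:
Contributions: A=132, B=50, C=132, E=130
Folded: D
Pot levels (distinct totals of non-folded players): 50, 130, 132
Layer 1-50: 50 each from A, B, C, E = 50*4 = 200 chips; eligible A, B, C, E
Layer 51-130: 80 each from A, C, E = 80*3 = 240 chips; eligible A, C, E
Layer 131-132: 2 each from A, C = 2*2 = 4 chips; eligible A, C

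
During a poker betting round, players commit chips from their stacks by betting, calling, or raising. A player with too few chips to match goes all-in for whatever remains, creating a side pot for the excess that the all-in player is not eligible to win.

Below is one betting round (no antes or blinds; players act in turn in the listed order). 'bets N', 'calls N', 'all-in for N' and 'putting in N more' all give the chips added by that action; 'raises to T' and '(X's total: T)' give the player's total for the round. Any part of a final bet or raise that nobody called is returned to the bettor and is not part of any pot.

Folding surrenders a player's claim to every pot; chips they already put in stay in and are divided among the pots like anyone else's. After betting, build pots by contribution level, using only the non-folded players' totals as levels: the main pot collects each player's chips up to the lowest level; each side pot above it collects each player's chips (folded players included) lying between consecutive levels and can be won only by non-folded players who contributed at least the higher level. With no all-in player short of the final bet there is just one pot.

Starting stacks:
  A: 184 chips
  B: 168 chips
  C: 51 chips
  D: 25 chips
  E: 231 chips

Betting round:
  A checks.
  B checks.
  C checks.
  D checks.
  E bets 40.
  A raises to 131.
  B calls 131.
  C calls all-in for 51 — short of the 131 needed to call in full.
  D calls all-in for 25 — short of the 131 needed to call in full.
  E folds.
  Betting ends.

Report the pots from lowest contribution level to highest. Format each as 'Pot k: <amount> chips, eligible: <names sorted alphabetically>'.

Pot 1: 125 chips, eligible: A, B, C, D
Pot 2: 93 chips, eligible: A, B, C
Pot 3: 160 chips, eligible: A, B

Derivation:
Contributions: A=131, B=131, C=51, D=25, E=40
Folded: E
Pot levels (distinct totals of non-folded players): 25, 51, 131
Layer 1-25: 25 each from A, B, C, D, E = 25*5 = 125 chips; eligible A, B, C, D
Layer 26-51: A 26 + B 26 + C 26 + E 15 = 93 chips; eligible A, B, C
Layer 52-131: 80 each from A, B = 80*2 = 160 chips; eligible A, B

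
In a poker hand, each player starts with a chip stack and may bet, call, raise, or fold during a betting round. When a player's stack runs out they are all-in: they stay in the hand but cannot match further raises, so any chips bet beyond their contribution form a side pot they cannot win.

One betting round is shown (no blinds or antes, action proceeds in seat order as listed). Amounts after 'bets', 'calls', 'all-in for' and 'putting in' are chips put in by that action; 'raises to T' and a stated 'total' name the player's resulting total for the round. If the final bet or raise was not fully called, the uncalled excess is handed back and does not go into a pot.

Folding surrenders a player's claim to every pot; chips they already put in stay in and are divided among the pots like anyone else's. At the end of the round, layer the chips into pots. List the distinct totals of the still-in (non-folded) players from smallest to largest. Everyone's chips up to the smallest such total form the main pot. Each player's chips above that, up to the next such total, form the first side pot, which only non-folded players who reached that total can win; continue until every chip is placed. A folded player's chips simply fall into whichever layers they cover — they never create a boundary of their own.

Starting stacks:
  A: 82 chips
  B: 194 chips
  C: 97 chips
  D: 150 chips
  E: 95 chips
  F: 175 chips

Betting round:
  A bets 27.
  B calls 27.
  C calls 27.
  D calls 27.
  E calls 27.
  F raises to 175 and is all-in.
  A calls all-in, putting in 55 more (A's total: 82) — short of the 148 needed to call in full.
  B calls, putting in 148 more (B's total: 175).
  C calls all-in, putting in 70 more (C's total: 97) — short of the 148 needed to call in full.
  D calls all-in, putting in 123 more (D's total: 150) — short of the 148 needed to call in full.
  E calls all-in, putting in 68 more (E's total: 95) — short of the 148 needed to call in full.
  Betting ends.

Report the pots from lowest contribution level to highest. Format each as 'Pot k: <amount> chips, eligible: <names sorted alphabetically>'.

Pot 1: 492 chips, eligible: A, B, C, D, E, F
Pot 2: 65 chips, eligible: B, C, D, E, F
Pot 3: 8 chips, eligible: B, C, D, F
Pot 4: 159 chips, eligible: B, D, F
Pot 5: 50 chips, eligible: B, F

Derivation:
Contributions: A=82, B=175, C=97, D=150, E=95, F=175
Pot levels (distinct totals of non-folded players): 82, 95, 97, 150, 175
Layer 1-82: 82 each from A, B, C, D, E, F = 82*6 = 492 chips; eligible A, B, C, D, E, F
Layer 83-95: 13 each from B, C, D, E, F = 13*5 = 65 chips; eligible B, C, D, E, F
Layer 96-97: 2 each from B, C, D, F = 2*4 = 8 chips; eligible B, C, D, F
Layer 98-150: 53 each from B, D, F = 53*3 = 159 chips; eligible B, D, F
Layer 151-175: 25 each from B, F = 25*2 = 50 chips; eligible B, F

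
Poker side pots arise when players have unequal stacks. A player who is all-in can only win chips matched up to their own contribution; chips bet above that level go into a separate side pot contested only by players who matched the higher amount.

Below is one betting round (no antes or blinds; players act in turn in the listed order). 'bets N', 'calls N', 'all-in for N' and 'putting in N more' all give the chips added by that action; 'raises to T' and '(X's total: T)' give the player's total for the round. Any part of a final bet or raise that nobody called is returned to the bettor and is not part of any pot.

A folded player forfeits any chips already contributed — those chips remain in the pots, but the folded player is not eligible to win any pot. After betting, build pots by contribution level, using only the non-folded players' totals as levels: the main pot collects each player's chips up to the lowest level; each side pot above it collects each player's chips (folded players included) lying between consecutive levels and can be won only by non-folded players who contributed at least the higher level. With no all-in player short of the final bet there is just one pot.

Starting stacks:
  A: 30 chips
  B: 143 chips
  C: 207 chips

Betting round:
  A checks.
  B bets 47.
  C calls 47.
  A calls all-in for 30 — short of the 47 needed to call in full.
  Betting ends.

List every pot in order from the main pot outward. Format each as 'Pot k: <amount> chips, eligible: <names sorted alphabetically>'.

Pot 1: 90 chips, eligible: A, B, C
Pot 2: 34 chips, eligible: B, C

Derivation:
Contributions: A=30, B=47, C=47
Pot levels (distinct totals of non-folded players): 30, 47
Layer 1-30: 30 each from A, B, C = 30*3 = 90 chips; eligible A, B, C
Layer 31-47: 17 each from B, C = 17*2 = 34 chips; eligible B, C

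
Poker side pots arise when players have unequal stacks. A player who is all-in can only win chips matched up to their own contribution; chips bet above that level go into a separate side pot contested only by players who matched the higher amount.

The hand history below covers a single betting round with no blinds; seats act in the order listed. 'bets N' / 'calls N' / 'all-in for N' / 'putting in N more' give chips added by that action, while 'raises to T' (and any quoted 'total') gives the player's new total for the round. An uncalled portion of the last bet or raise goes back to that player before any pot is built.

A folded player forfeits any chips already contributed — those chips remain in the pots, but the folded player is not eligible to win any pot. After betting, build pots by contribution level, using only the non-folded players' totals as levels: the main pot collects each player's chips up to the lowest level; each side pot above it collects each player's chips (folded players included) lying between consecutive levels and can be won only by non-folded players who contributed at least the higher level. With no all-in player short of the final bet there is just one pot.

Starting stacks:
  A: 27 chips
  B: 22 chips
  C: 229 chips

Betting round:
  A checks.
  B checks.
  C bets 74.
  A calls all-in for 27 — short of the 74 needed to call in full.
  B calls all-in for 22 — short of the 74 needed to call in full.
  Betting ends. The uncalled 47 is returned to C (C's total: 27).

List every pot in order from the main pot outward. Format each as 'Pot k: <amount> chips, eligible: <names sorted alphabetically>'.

Contributions (after 47 returned to C): A=27, B=22, C=27
Pot levels (distinct totals of non-folded players): 22, 27
Layer 1-22: 22 each from A, B, C = 22*3 = 66 chips; eligible A, B, C
Layer 23-27: 5 each from A, C = 5*2 = 10 chips; eligible A, C

Pot 1: 66 chips, eligible: A, B, C
Pot 2: 10 chips, eligible: A, C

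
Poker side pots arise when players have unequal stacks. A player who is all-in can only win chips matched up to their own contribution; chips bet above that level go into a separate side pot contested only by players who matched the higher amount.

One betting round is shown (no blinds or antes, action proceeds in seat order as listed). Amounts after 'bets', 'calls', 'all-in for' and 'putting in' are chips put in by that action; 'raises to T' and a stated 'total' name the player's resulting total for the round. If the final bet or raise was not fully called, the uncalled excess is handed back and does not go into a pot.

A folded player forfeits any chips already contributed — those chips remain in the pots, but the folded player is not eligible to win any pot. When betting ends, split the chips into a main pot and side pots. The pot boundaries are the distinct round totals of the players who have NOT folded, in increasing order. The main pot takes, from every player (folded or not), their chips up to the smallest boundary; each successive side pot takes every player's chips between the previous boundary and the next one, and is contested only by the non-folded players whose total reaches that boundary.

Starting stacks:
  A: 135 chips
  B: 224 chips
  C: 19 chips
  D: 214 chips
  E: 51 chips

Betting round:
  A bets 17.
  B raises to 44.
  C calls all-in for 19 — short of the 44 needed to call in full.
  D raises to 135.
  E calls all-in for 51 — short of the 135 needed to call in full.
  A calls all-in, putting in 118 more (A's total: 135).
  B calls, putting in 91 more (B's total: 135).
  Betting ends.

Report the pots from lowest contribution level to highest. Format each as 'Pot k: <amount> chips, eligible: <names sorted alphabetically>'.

Contributions: A=135, B=135, C=19, D=135, E=51
Pot levels (distinct totals of non-folded players): 19, 51, 135
Layer 1-19: 19 each from A, B, C, D, E = 19*5 = 95 chips; eligible A, B, C, D, E
Layer 20-51: 32 each from A, B, D, E = 32*4 = 128 chips; eligible A, B, D, E
Layer 52-135: 84 each from A, B, D = 84*3 = 252 chips; eligible A, B, D

Pot 1: 95 chips, eligible: A, B, C, D, E
Pot 2: 128 chips, eligible: A, B, D, E
Pot 3: 252 chips, eligible: A, B, D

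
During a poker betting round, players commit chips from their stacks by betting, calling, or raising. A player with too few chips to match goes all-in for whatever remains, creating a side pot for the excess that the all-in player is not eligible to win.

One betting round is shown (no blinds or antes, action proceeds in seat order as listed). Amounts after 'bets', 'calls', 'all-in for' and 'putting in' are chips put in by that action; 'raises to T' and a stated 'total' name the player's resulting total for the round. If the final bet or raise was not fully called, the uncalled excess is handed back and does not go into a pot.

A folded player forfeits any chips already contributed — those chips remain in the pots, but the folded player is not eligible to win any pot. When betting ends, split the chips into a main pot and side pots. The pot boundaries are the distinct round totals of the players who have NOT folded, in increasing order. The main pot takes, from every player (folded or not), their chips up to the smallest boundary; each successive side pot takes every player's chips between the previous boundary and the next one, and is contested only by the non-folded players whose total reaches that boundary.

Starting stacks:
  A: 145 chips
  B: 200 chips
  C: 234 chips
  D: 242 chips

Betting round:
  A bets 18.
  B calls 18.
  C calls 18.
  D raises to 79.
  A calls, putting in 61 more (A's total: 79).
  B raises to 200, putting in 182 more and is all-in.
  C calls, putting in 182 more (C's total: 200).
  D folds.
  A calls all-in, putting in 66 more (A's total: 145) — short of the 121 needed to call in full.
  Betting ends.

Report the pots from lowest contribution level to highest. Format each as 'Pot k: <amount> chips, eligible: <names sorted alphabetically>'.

Contributions: A=145, B=200, C=200, D=79
Folded: D
Pot levels (distinct totals of non-folded players): 145, 200
Layer 1-145: A 145 + B 145 + C 145 + D 79 = 514 chips; eligible A, B, C
Layer 146-200: 55 each from B, C = 55*2 = 110 chips; eligible B, C

Pot 1: 514 chips, eligible: A, B, C
Pot 2: 110 chips, eligible: B, C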